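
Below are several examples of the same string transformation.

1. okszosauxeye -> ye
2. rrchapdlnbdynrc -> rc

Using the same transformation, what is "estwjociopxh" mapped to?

xh

The pattern: keep only the last 2 characters.
On "estwjociopxh" that produces "xh".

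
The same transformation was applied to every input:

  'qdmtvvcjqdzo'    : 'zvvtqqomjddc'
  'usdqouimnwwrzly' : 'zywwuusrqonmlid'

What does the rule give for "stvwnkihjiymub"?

Each output is the input with this applied: sort the characters into reverse alphabetical order.
On "stvwnkihjiymub" that produces "ywvutsnmkjiihb".

ywvutsnmkjiihb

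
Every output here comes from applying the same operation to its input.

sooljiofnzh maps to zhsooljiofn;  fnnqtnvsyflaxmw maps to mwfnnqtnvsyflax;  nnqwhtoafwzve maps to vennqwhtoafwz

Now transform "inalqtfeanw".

nwinalqtfea

What's happening: move the last 2 characters to the front (rotate right by 2).
Applying that to "inalqtfeanw" gives "nwinalqtfea".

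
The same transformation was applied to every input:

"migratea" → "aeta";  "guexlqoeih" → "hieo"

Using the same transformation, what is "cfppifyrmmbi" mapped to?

Each output is the input with this applied: reverse the string, then keep only the first 4 characters.
On "cfppifyrmmbi": the first step gives "ibmmryfippfc", and the second then gives "ibmm".

ibmm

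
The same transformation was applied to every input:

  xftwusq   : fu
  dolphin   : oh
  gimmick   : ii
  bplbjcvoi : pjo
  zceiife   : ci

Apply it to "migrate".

ia

Looking at the pairs, the operation is to keep one character in every 3, starting at position 2 (positions 2nd, 5th, 8th, ...).
On "migrate" that produces "ia".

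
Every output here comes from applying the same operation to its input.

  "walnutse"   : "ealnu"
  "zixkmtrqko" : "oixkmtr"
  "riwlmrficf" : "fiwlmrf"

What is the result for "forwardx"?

Looking at the pairs, the operation is to swap the first and last characters, then delete the last 3 characters.
For "forwardx", step one produces "xorwardf"; step two turns that into "xorwa".

xorwa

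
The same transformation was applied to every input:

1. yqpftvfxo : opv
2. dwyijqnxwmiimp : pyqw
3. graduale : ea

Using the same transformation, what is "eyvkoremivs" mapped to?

svr

The transformation: move the last 3 characters to the front (rotate right by 3), then keep one character in every 3, starting at position 3 (positions 3rd, 6th, 9th, ...).
For "eyvkoremivs" the result is "svr".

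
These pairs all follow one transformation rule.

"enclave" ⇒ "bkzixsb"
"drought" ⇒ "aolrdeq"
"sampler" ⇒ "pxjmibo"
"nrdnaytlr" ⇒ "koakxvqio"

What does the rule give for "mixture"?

The rule is to shift every letter 3 places backward in the alphabet (wrapping around).
On "mixture" that produces "jfuqrob".

jfuqrob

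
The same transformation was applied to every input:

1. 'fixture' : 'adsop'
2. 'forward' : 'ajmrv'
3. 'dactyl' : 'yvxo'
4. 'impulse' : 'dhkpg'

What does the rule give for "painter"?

kvdio

The pattern: shift every letter 5 places backward in the alphabet (wrapping around), then delete the last 2 characters.
Applying both steps to "painter": "kvdiozm", then "kvdio".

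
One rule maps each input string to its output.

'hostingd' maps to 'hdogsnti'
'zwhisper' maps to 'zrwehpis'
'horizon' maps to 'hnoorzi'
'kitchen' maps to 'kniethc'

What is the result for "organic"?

ocrigna

Each output is the input with this applied: take characters alternately from the front and the back (1st, last, 2nd, 2nd-last, ...).
For "organic" the result is "ocrigna".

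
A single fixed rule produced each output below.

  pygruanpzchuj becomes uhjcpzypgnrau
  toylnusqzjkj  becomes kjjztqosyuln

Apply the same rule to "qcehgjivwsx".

swxvqicjegh

In each case the input is transformed by: move the last 2 characters to the front (rotate right by 2), then take characters alternately from the front and the back (1st, last, 2nd, 2nd-last, ...).
On "qcehgjivwsx": the first step gives "sxqcehgjivw", and the second then gives "swxvqicjegh".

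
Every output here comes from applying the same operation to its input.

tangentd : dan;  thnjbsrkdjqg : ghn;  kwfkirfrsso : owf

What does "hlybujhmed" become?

Looking at the pairs, the operation is to swap the first and last characters, then keep only the first 3 characters.
Starting from "hlybujhmed": after the first operation, "dlybujhmeh"; after the second, "dly".

dly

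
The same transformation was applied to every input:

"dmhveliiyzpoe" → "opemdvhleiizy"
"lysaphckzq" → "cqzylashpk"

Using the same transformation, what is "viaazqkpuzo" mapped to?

Each output is the input with this applied: swap each adjacent pair of characters (1↔2, 3↔4, ...), then move the last 3 characters to the front (rotate right by 3).
"viaazqkpuzo" → "ivaaqzpkzuo" → "zuoivaaqzpk".

zuoivaaqzpk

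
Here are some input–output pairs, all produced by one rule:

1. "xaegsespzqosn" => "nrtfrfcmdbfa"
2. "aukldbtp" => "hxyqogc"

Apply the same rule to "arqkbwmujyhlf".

edxojzhwluys

The transformation: delete the first character, then shift every letter 13 places forward in the alphabet (wrapping around) — i.e. ROT13.
Starting from "arqkbwmujyhlf": after the first operation, "rqkbwmujyhlf"; after the second, "edxojzhwluys".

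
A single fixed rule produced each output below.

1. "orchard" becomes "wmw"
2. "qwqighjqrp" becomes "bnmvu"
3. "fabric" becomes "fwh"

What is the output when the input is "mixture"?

The transformation: keep every other character starting from the second (positions 2nd, 4th, 6th, ...), then shift every letter 5 places forward in the alphabet (wrapping around).
On "mixture" that produces "nyw".

nyw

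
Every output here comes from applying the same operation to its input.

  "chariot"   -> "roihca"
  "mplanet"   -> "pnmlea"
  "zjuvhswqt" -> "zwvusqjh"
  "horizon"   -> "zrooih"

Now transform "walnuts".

The transformation: delete the last character, then sort the characters into reverse alphabetical order.
On "walnuts": the first step gives "walnut", and the second then gives "wutnla".
(Check on "chariot": → "chario" → "roihca" ✓)

wutnla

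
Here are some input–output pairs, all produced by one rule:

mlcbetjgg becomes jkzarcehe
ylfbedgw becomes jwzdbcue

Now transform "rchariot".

The pattern: shift every letter 2 places backward in the alphabet (wrapping around), then swap each adjacent pair of characters (1↔2, 3↔4, ...).
Applying both steps to "rchariot": "pafypgmr", then "apyfgprm".

apyfgprm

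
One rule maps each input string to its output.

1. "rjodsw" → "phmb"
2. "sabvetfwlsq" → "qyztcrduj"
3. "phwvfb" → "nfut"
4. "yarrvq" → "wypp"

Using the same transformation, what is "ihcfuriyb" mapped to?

gfadspg

In each case the input is transformed by: delete the last 2 characters, then shift every letter 2 places backward in the alphabet (wrapping around).
On "ihcfuriyb": the first step gives "ihcfuri", and the second then gives "gfadspg".
(Check on "phwvfb": → "phwv" → "nfut" ✓)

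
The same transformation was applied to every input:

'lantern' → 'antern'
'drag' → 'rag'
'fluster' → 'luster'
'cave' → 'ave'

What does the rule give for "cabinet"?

abinet

Rule — delete the first character.
For "cabinet" the result is "abinet".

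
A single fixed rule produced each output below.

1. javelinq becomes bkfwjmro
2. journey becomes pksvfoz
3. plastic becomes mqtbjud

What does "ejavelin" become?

The pattern: swap each adjacent pair of characters (1↔2, 3↔4, ...), then shift every letter 1 place forward in the alphabet (wrapping around).
Working it through for "ejavelin": intermediate "jevaleni", final "kfwbmfoj".

kfwbmfoj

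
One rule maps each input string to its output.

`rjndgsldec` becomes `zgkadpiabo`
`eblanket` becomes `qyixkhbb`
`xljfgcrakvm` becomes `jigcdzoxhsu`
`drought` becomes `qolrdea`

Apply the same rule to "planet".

The rule is to shift every letter 3 places backward in the alphabet (wrapping around), then swap the first and last characters.
"planet" → "mixkbq" → "qixkbm".

qixkbm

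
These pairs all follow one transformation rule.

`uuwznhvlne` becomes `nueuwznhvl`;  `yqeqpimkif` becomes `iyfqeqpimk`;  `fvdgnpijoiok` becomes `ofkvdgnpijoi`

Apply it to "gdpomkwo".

wgodpomk

In each case the input is transformed by: swap the first and last characters, then move the last 2 characters to the front (rotate right by 2).
"gdpomkwo" → "odpomkwg" → "wgodpomk".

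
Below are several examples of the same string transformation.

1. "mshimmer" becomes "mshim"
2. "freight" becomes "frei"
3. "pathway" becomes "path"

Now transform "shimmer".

In each case the input is transformed by: delete the last 3 characters.
Applying that to "shimmer" gives "shim".

shim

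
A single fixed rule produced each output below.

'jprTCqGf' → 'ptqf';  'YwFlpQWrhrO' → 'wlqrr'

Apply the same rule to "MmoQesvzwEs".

mqsze

Rule — keep every other character starting from the second (positions 2nd, 4th, 6th, ...), then convert every letter to lowercase.
For "MmoQesvzwEs", step one produces "mQszE"; step two turns that into "mqsze".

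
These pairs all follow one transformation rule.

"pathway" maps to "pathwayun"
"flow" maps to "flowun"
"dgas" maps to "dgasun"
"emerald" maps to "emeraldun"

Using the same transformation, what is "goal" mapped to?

Each output is the input with this applied: append "un".
So "goal" becomes "goalun".

goalun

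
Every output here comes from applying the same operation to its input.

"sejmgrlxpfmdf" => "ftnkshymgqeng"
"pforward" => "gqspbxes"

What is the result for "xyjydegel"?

Each output is the input with this applied: swap each adjacent pair of characters (1↔2, 3↔4, ...), then shift every letter 1 place forward in the alphabet (wrapping around).
Applying both steps to "xyjydegel": "yxyjedegl", then "zyzkfefhm".

zyzkfefhm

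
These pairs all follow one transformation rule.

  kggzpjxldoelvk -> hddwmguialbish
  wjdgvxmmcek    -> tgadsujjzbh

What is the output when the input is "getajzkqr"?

Looking at the pairs, the operation is to shift every letter 3 places backward in the alphabet (wrapping around).
So "getajzkqr" becomes "dbqxgwhno".

dbqxgwhno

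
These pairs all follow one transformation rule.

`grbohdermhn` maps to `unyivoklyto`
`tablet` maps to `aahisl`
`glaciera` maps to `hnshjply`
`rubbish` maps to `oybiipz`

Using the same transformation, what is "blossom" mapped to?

tisvzzv

The transformation: move the last character to the front, then shift every letter 7 places forward in the alphabet (wrapping around).
Starting from "blossom": after the first operation, "mblosso"; after the second, "tisvzzv".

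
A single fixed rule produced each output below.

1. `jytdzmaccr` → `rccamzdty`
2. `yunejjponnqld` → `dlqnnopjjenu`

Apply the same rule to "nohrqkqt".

tqkqrho

The transformation: reverse the string, then delete the last character.
Doing the same to "nohrqkqt": "tqkqrho".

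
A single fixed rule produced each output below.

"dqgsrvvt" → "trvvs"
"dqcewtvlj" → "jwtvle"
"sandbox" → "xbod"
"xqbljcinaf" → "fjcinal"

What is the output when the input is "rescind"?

The pattern: delete the first 3 characters, then swap the first and last characters.
Working it through for "rescind": intermediate "cind", final "dinc".

dinc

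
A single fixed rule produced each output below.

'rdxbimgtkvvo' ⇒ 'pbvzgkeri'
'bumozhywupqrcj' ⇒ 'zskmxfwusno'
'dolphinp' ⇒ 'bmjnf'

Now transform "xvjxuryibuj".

Looking at the pairs, the operation is to shift every letter 2 places backward in the alphabet (wrapping around), then delete the last 3 characters.
For "xvjxuryibuj", step one produces "vthvspwgzsh"; step two turns that into "vthvspwg".

vthvspwg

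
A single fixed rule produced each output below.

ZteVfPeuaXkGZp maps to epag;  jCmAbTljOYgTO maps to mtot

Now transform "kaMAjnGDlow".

The transformation: keep one character in every 3, starting at position 3 (positions 3rd, 6th, 9th, ...), then convert every letter to lowercase.
"kaMAjnGDlow" → "Mnl" → "mnl".

mnl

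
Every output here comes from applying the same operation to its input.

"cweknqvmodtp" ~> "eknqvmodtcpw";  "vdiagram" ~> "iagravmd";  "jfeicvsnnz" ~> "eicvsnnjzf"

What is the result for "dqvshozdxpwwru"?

vshozdxpwwrduq

Each output is the input with this applied: swap the first and last characters, then move the first 2 characters to the end (rotate left by 2).
On "dqvshozdxpwwru": the first step gives "uqvshozdxpwwrd", and the second then gives "vshozdxpwwrduq".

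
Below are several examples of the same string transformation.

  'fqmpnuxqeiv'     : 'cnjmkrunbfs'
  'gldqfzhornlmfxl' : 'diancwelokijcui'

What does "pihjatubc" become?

Looking at the pairs, the operation is to shift every letter 3 places backward in the alphabet (wrapping around).
"pihjatubc" → "mfegxqryz".

mfegxqryz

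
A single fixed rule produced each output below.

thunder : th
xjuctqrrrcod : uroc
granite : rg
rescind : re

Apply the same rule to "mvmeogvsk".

vmg

Each output is the input with this applied: sort the characters into reverse alphabetical order, then keep one character in every 3, starting at position 2 (positions 2nd, 5th, 8th, ...).
Starting from "mvmeogvsk": after the first operation, "vvsommkge"; after the second, "vmg".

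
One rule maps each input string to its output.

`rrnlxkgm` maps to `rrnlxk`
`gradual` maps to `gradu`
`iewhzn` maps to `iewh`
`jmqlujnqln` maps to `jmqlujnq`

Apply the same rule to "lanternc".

lanter

The transformation: delete the last 2 characters.
For "lanternc" the result is "lanter".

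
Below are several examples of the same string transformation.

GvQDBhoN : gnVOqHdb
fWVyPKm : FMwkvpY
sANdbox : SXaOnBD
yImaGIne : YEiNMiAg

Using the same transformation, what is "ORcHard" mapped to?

The pattern: take characters alternately from the front and the back (1st, last, 2nd, 2nd-last, ...), then flip the case of every letter.
For "ORcHard", step one produces "OdRrcaH"; step two turns that into "oDrRCAh".

oDrRCAh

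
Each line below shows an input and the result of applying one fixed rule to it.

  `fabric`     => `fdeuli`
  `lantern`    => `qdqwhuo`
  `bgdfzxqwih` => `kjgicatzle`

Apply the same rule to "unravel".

Looking at the pairs, the operation is to swap the first and last characters, then shift every letter 3 places forward in the alphabet (wrapping around).
Applying that to "unravel" gives "oqudyhx".

oqudyhx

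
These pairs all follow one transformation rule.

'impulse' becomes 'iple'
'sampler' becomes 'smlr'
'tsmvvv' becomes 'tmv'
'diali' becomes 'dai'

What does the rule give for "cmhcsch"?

chsh

What's happening: keep every other character starting from the first (positions 1st, 3rd, 5th, ...).
Applying that to "cmhcsch" gives "chsh".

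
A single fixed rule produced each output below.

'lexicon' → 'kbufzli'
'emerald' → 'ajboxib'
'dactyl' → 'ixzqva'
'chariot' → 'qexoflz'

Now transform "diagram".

jfxdoxa

The transformation: swap the first and last characters, then shift every letter 3 places backward in the alphabet (wrapping around).
Working it through for "diagram": intermediate "miagrad", final "jfxdoxa".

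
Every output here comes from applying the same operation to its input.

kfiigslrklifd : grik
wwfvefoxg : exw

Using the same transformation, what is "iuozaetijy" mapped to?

The rule is to move the first 2 characters to the end (rotate left by 2), then keep one character in every 3, starting at position 3 (positions 3rd, 6th, 9th, ...).
"iuozaetijy" → "aii".

aii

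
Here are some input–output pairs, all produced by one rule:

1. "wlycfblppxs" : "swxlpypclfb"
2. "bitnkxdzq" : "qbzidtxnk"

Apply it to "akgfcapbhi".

Rule — reverse the string, then take characters alternately from the front and the back (1st, last, 2nd, 2nd-last, ...).
Working it through for "akgfcapbhi": intermediate "ihbpacfgka", final "iahkbgpfac".
(Check on "wlycfblppxs": → "sxpplbfcylw" → "swxlpypclfb" ✓)

iahkbgpfac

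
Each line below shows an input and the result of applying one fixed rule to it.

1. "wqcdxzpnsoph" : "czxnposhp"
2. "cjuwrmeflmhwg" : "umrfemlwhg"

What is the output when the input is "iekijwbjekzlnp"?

kwjjbkelzpn

Looking at the pairs, the operation is to swap each adjacent pair of characters (1↔2, 3↔4, ...), then delete the first 3 characters.
Applying both steps to "iekijwbjekzlnp": "eiikwjjbkelzpn", then "kwjjbkelzpn".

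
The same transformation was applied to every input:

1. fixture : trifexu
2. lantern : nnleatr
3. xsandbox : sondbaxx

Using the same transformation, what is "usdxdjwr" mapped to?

usrjddxw

The rule is to sort the characters into reverse alphabetical order, then move the first 2 characters to the end (rotate left by 2).
For "usdxdjwr" the result is "usrjddxw".
(Check on "lantern": → "trnnlea" → "nnleatr" ✓)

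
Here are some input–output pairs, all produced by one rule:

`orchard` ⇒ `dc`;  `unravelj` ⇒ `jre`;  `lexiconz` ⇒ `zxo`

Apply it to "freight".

te

The transformation: move the last 2 characters to the front (rotate right by 2), then keep one character in every 3, starting at position 2 (positions 2nd, 5th, 8th, ...).
Starting from "freight": after the first operation, "htfreig"; after the second, "te".
(Check on "orchard": → "rdorcha" → "dc" ✓)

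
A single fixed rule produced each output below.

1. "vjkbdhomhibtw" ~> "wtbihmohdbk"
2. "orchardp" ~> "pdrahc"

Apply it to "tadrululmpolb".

Looking at the pairs, the operation is to reverse the string, then delete the last 2 characters.
For "tadrululmpolb", step one produces "blopmlulurdat"; step two turns that into "blopmlulurd".

blopmlulurd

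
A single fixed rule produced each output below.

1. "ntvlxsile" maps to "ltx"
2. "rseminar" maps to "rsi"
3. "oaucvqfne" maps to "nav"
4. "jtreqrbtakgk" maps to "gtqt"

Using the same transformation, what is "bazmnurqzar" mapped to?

ranq

What's happening: keep one character in every 3, starting at position 2 (positions 2nd, 5th, 8th, ...), then move the last character to the front.
Applying both steps to "bazmnurqzar": "anqr", then "ranq".
(Check on "oaucvqfne": → "avn" → "nav" ✓)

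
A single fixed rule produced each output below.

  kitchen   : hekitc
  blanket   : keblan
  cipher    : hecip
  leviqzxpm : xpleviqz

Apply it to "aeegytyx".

The pattern: delete the last character, then move the last 2 characters to the front (rotate right by 2).
For "aeegytyx", step one produces "aeegyty"; step two turns that into "tyaeegy".
(Check on "kitchen": → "kitche" → "hekitc" ✓)

tyaeegy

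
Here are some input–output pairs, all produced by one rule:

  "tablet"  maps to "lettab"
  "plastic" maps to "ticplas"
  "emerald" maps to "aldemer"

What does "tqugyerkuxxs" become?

xxstqugyerku

The pattern: move the last 3 characters to the front (rotate right by 3).
Doing the same to "tqugyerkuxxs": "xxstqugyerku".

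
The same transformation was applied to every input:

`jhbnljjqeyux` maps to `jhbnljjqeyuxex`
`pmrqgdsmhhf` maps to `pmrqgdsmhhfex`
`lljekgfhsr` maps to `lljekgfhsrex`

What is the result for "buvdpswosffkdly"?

buvdpswosffkdlyex

The transformation: append "ex".
Doing the same to "buvdpswosffkdly": "buvdpswosffkdlyex".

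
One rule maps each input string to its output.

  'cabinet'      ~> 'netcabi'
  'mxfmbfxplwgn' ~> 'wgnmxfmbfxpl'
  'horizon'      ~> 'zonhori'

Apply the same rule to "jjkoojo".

Each output is the input with this applied: move the last 3 characters to the front (rotate right by 3).
Doing the same to "jjkoojo": "ojojjko".

ojojjko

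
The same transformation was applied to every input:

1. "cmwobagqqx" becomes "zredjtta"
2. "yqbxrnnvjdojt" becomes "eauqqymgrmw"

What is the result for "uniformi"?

The pattern: delete the first 2 characters, then shift every letter 3 places forward in the alphabet (wrapping around).
Starting from "uniformi": after the first operation, "iformi"; after the second, "lirupl".

lirupl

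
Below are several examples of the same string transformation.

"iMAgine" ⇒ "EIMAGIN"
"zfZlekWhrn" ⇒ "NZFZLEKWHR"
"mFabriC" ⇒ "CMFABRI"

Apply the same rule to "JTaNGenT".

TJTANGEN

Each output is the input with this applied: move the last character to the front, then convert every letter to uppercase.
"JTaNGenT" → "TJTaNGen" → "TJTANGEN".
(Check on "zfZlekWhrn": → "nzfZlekWhr" → "NZFZLEKWHR" ✓)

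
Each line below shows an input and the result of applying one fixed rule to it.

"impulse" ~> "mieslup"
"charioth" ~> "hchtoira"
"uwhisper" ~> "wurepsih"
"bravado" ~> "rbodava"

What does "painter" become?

The rule is to reverse the string, then move the last 2 characters to the front (rotate right by 2).
Applying both steps to "painter": "retniap", then "apretni".

apretni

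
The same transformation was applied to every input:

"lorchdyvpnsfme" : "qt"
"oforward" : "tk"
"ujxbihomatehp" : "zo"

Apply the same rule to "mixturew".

Each output is the input with this applied: shift every letter 5 places forward in the alphabet (wrapping around), then keep only the first 2 characters.
On "mixturew": the first step gives "rncyzwjb", and the second then gives "rn".
(Check on "ujxbihomatehp": → "zocgnmtrfyjmu" → "zo" ✓)

rn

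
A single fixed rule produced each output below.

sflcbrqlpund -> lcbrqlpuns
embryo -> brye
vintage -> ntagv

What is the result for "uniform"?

iforu

In each case the input is transformed by: swap the first and last characters, then delete the first 2 characters.
Applying both steps to "uniform": "mniforu", then "iforu".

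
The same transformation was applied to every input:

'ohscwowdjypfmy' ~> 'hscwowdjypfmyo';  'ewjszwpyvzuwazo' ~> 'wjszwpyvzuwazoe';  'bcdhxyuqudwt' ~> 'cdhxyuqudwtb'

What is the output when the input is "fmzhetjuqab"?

mzhetjuqabf

Looking at the pairs, the operation is to move the first character to the end.
On "fmzhetjuqab" that produces "mzhetjuqabf".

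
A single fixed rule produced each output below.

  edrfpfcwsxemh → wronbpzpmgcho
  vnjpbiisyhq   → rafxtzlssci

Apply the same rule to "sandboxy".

hickxnly

The pattern: move the last 2 characters to the front (rotate right by 2), then shift every letter 10 places forward in the alphabet (wrapping around).
Starting from "sandboxy": after the first operation, "xysandbo"; after the second, "hickxnly".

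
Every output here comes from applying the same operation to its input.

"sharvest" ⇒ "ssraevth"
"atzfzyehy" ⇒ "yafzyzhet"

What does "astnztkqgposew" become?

eanttzqkpgsows

The pattern: swap each adjacent pair of characters (1↔2, 3↔4, ...), then swap the first and last characters.
Working it through for "astnztkqgposew": intermediate "santtzqkpgsowe", final "eanttzqkpgsows".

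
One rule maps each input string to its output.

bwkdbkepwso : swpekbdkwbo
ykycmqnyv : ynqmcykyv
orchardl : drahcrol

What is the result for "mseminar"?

animesmr

Rule — move the last character to the front, then reverse the string.
"mseminar" → "rmsemina" → "animesmr".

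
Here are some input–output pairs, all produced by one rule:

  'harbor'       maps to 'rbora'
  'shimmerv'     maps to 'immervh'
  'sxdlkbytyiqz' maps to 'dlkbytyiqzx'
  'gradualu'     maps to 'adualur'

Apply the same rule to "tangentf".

ngentfa

The transformation: delete the first character, then move the first character to the end.
Doing the same to "tangentf": "ngentfa".
(Check on "harbor": → "arbor" → "rbora" ✓)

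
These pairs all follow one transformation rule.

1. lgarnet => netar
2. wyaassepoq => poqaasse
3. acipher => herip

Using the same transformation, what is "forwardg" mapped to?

rdgrwa

The rule is to delete the first 2 characters, then move the last 3 characters to the front (rotate right by 3).
For "forwardg", step one produces "rwardg"; step two turns that into "rdgrwa".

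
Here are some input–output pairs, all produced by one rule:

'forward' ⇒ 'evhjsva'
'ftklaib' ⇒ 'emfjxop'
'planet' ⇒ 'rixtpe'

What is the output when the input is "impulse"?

pwimqty

The pattern: shift every letter 4 places forward in the alphabet (wrapping around), then move the last 3 characters to the front (rotate right by 3).
Applying both steps to "impulse": "mqtypwi", then "pwimqty".
(Check on "ftklaib": → "jxopemf" → "emfjxop" ✓)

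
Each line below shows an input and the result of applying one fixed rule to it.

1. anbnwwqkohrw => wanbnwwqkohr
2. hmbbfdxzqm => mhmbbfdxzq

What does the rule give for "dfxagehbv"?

Each output is the input with this applied: move the last character to the front.
For "dfxagehbv" the result is "vdfxagehb".

vdfxagehb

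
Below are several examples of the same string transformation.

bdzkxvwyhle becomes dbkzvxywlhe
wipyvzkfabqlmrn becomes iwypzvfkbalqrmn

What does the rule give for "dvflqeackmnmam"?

vdlfeqcamkmnma

The pattern: swap each adjacent pair of characters (1↔2, 3↔4, ...).
For "dvflqeackmnmam" the result is "vdlfeqcamkmnma".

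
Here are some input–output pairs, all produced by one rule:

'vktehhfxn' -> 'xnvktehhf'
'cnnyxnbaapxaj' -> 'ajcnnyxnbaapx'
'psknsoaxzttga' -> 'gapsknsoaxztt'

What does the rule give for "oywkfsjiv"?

The transformation: move the last 2 characters to the front (rotate right by 2).
For "oywkfsjiv" the result is "ivoywkfsj".

ivoywkfsj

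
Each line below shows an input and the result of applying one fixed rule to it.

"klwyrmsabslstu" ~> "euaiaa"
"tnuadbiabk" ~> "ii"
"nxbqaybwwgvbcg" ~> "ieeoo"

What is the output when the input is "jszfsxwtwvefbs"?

Rule — shift every letter 8 places forward in the alphabet (wrapping around), then keep only the vowels.
"jszfsxwtwvefbs" → "rahnafebedmnja" → "aaeea".

aaeea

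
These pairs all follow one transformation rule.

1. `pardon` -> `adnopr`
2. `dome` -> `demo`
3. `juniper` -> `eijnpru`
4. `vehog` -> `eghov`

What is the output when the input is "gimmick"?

cgiikmm

Rule — sort the characters into alphabetical order.
Applying that to "gimmick" gives "cgiikmm".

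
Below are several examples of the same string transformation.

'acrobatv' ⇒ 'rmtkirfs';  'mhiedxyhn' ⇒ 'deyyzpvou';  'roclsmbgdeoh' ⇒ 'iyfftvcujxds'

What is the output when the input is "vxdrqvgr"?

Rule — shift every letter 9 places backward in the alphabet (wrapping around), then take characters alternately from the front and the back (1st, last, 2nd, 2nd-last, ...).
"vxdrqvgr" → "mioxumih".

mioxumih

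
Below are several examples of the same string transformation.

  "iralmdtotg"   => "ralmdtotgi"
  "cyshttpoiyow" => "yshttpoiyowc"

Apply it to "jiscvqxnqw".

Each output is the input with this applied: move the first character to the end.
Applying that to "jiscvqxnqw" gives "iscvqxnqwj".

iscvqxnqwj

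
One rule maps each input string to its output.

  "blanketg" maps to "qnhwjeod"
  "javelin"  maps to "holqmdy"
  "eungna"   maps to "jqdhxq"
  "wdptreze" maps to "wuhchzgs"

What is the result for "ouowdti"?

Rule — shift every letter 3 places forward in the alphabet (wrapping around), then move the first 3 characters to the end (rotate left by 3).
On "ouowdti" that produces "zgwlrxr".

zgwlrxr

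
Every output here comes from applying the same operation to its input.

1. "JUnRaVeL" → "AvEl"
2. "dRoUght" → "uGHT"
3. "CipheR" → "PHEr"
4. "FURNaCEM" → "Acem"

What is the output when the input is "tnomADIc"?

Rule — flip the case of every letter, then keep only the last 4 characters.
So "tnomADIc" becomes "adiC".

adiC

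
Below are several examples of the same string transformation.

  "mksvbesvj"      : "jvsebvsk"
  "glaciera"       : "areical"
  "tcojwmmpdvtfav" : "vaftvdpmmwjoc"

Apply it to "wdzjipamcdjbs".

sbjdcmapijzd

Each output is the input with this applied: reverse the string, then delete the last character.
For "wdzjipamcdjbs", step one produces "sbjdcmapijzdw"; step two turns that into "sbjdcmapijzd".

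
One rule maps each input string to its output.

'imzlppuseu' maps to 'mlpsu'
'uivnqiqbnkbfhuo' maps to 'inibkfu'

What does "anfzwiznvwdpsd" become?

nzinwpd

Each output is the input with this applied: keep every other character starting from the second (positions 2nd, 4th, 6th, ...).
"anfzwiznvwdpsd" → "nzinwpd".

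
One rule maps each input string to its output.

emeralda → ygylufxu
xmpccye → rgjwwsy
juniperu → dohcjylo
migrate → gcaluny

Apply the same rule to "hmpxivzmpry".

bgjrcptgjls

The rule is to shift every letter 6 places backward in the alphabet (wrapping around).
So "hmpxivzmpry" becomes "bgjrcptgjls".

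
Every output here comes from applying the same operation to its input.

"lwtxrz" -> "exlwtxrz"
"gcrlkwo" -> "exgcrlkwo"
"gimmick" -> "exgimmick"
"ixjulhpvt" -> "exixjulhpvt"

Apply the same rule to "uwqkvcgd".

exuwqkvcgd

Each output is the input with this applied: prepend "ex".
"uwqkvcgd" → "exuwqkvcgd".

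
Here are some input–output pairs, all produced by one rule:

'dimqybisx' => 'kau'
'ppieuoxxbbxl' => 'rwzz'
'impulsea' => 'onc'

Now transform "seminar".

gp

Rule — keep one character in every 3, starting at position 2 (positions 2nd, 5th, 8th, ...), then shift every letter 2 places forward in the alphabet (wrapping around).
On "seminar": the first step gives "en", and the second then gives "gp".
(Check on "impulsea": → "mla" → "onc" ✓)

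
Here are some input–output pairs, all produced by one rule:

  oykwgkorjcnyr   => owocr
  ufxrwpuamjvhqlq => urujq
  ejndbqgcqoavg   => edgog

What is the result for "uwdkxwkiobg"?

ukkb

The pattern: keep one character in every 3, starting at position 1 (positions 1st, 4th, 7th, ...).
Doing the same to "uwdkxwkiobg": "ukkb".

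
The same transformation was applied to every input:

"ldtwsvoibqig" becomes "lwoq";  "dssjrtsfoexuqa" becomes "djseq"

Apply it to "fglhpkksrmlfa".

fhkma

What's happening: keep one character in every 3, starting at position 1 (positions 1st, 4th, 7th, ...).
On "fglhpkksrmlfa" that produces "fhkma".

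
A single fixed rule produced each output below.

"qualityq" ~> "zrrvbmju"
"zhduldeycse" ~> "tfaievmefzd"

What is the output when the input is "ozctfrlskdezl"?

ampadugsmtlef

The pattern: shift every letter 1 place forward in the alphabet (wrapping around), then move the last 2 characters to the front (rotate right by 2).
Working it through for "ozctfrlskdezl": intermediate "padugsmtlefam", final "ampadugsmtlef".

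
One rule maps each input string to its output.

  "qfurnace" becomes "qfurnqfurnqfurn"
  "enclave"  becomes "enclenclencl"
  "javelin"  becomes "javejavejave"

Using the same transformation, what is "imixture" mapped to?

imixtimixtimixt

The transformation: delete the last 3 characters, then write the whole string 3 times in a row.
On "imixture" that produces "imixtimixtimixt".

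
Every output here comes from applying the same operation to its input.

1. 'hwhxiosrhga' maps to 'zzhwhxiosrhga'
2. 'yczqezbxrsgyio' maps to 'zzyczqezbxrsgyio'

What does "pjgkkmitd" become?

The transformation: prepend "zz".
Doing the same to "pjgkkmitd": "zzpjgkkmitd".

zzpjgkkmitd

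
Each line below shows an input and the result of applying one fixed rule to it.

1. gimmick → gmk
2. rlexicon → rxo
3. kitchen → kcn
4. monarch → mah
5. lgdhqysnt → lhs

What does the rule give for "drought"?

dut

The rule is to keep one character in every 3, starting at position 1 (positions 1st, 4th, 7th, ...).
For "drought" the result is "dut".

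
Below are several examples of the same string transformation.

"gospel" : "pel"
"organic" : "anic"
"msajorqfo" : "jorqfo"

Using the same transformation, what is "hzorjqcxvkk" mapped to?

rjqcxvkk

The transformation: delete the first 3 characters.
Doing the same to "hzorjqcxvkk": "rjqcxvkk".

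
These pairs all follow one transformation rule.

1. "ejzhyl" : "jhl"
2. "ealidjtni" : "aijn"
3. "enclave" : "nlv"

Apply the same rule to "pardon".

adn

The transformation: keep every other character starting from the second (positions 2nd, 4th, 6th, ...).
"pardon" → "adn".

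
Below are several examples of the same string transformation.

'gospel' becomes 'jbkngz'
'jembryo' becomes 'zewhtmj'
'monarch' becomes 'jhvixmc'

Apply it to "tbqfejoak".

woalezvjf

The rule is to swap each adjacent pair of characters (1↔2, 3↔4, ...), then shift every letter 5 places backward in the alphabet (wrapping around).
Starting from "tbqfejoak": after the first operation, "btfqjeaok"; after the second, "woalezvjf".
(Check on "monarch": → "omancrh" → "jhvixmc" ✓)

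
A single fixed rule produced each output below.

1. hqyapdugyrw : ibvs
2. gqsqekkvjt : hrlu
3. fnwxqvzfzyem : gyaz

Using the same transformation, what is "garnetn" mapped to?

hoo

The rule is to shift every letter 1 place forward in the alphabet (wrapping around), then keep one character in every 3, starting at position 1 (positions 1st, 4th, 7th, ...).
Applying both steps to "garnetn": "hbsofuo", then "hoo".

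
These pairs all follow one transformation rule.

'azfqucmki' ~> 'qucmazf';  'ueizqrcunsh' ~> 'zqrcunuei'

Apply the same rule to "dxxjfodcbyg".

jfodcbdxx

The transformation: delete the last 2 characters, then move the first 3 characters to the end (rotate left by 3).
Starting from "dxxjfodcbyg": after the first operation, "dxxjfodcb"; after the second, "jfodcbdxx".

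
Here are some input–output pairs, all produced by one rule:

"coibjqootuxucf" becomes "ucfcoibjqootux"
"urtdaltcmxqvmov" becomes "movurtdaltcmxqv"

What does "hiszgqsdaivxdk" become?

The rule is to move the last 3 characters to the front (rotate right by 3).
For "hiszgqsdaivxdk" the result is "xdkhiszgqsdaiv".

xdkhiszgqsdaiv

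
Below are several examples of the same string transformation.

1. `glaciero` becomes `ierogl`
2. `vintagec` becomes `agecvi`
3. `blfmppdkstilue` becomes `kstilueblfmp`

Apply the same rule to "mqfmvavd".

vavdmq

Looking at the pairs, the operation is to swap the front and back halves of the string, then delete the last 2 characters.
Applying both steps to "mqfmvavd": "vavdmqfm", then "vavdmq".
(Check on "vintagec": → "agecvint" → "agecvi" ✓)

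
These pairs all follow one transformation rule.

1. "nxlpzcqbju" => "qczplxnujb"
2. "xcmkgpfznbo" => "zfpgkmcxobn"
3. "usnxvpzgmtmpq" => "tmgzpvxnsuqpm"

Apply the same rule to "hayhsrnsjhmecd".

mhjsnrshyahdce

Looking at the pairs, the operation is to reverse the string, then move the first 3 characters to the end (rotate left by 3).
"hayhsrnsjhmecd" → "dcemhjsnrshyah" → "mhjsnrshyahdce".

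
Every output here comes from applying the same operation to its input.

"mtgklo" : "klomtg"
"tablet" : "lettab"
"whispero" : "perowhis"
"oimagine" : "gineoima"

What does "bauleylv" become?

eylvbaul

Looking at the pairs, the operation is to swap the front and back halves of the string.
"bauleylv" → "eylvbaul".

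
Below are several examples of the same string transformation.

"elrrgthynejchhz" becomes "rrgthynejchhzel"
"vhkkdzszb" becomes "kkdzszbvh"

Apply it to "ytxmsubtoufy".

xmsubtoufyyt

Each output is the input with this applied: move the first 2 characters to the end (rotate left by 2).
So "ytxmsubtoufy" becomes "xmsubtoufyyt".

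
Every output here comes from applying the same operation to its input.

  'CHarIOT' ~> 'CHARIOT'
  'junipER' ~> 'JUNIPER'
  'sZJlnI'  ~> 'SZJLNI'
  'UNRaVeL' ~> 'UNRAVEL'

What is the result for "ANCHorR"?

Rule — convert every letter to uppercase.
Doing the same to "ANCHorR": "ANCHORR".

ANCHORR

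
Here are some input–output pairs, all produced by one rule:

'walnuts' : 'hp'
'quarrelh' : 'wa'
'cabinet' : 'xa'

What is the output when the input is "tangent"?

Each output is the input with this applied: shift every letter 4 places backward in the alphabet (wrapping around), then keep one character in every 3, starting at position 3 (positions 3rd, 6th, 9th, ...).
On "tangent": the first step gives "pwjcajp", and the second then gives "jj".
(Check on "walnuts": → "swhjqpo" → "hp" ✓)

jj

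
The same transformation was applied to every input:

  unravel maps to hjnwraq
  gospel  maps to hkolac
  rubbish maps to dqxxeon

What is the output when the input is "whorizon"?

jdknevks

What's happening: shift every letter 4 places backward in the alphabet (wrapping around), then swap the first and last characters.
Working it through for "whorizon": intermediate "sdknevkj", final "jdknevks".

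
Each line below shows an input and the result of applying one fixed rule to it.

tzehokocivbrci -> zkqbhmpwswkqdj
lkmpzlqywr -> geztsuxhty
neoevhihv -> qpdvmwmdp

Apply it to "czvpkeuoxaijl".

qrtkhdxsmcwfi

The transformation: move the last 3 characters to the front (rotate right by 3), then shift every letter 8 places forward in the alphabet (wrapping around).
So "czvpkeuoxaijl" becomes "qrtkhdxsmcwfi".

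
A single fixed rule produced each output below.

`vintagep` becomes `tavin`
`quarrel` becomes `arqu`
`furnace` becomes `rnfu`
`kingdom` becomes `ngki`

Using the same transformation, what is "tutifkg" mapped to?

titu

The rule is to delete the last 3 characters, then move the last 2 characters to the front (rotate right by 2).
For "tutifkg", step one produces "tuti"; step two turns that into "titu".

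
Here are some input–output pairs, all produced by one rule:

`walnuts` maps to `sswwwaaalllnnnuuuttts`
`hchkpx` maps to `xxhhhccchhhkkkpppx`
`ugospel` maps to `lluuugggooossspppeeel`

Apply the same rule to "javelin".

Looking at the pairs, the operation is to repeat every character 3 times, then move the last 2 characters to the front (rotate right by 2).
Working it through for "javelin": intermediate "jjjaaavvveeellliiinnn", final "nnjjjaaavvveeellliiin".

nnjjjaaavvveeellliiin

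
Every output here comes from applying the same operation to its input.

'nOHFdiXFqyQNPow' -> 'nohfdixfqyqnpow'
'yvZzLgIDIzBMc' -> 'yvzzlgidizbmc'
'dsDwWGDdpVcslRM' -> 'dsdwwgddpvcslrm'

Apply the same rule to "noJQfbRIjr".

In each case the input is transformed by: convert every letter to lowercase.
For "noJQfbRIjr" the result is "nojqfbrijr".

nojqfbrijr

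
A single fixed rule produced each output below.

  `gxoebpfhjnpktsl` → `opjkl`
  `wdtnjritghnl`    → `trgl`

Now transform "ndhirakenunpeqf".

hanpf

Each output is the input with this applied: keep one character in every 3, starting at position 3 (positions 3rd, 6th, 9th, ...).
On "ndhirakenunpeqf" that produces "hanpf".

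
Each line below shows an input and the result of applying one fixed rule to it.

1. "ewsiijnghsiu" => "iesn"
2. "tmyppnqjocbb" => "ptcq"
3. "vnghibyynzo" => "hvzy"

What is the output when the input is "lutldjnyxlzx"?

llln

Each output is the input with this applied: keep one character in every 3, starting at position 1 (positions 1st, 4th, 7th, ...), then swap each adjacent pair of characters (1↔2, 3↔4, ...).
For "lutldjnyxlzx", step one produces "llnl"; step two turns that into "llln".
(Check on "ewsiijnghsiu": → "eins" → "iesn" ✓)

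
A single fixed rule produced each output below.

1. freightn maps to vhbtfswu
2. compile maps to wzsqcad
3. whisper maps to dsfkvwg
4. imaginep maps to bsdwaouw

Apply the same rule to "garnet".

Rule — move the last 3 characters to the front (rotate right by 3), then shift every letter 12 places backward in the alphabet (wrapping around).
Applying both steps to "garnet": "netgar", then "bshuof".

bshuof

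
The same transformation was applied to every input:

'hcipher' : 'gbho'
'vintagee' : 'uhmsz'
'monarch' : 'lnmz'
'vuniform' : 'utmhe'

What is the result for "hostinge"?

The rule is to delete the last 3 characters, then shift every letter 1 place backward in the alphabet (wrapping around).
On "hostinge": the first step gives "hosti", and the second then gives "gnrsh".

gnrsh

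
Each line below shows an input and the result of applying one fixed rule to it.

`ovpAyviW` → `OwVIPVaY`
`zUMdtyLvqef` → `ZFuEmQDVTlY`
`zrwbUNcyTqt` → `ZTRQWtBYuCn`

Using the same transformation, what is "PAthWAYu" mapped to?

Rule — take characters alternately from the front and the back (1st, last, 2nd, 2nd-last, ...), then flip the case of every letter.
On "PAthWAYu": the first step gives "PuAYtAhW", and the second then gives "pUayTaHw".

pUayTaHw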